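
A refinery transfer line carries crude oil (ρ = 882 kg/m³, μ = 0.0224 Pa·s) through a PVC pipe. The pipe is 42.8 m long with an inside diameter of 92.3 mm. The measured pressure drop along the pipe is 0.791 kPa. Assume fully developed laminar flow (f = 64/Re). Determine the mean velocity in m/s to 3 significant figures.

For laminar flow, f = 64/Re with Re = ρVD/μ, so Darcy-Weisbach reduces to ΔP = 32μLV/D². Solving for V: V = ΔP·D²/(32μL) = 791·(0.0923)²/(32·0.0224·42.8) = 0.2197 m/s.
Check: Re = ρVD/μ = 882·0.2197·0.0923/0.0224 = 798.3 < 2300, so the laminar assumption holds.

V ≈ 0.220 m/s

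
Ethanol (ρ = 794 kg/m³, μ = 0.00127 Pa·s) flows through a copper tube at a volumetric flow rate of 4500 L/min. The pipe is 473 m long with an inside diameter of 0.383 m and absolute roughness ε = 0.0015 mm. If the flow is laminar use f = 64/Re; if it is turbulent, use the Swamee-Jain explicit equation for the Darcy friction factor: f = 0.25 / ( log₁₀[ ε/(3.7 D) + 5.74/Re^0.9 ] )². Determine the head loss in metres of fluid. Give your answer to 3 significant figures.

Q = 4500 L/min = 4500/60000 = 0.075 m³/s.
Cross-sectional area A = πD²/4 = π(0.383)²/4 = 0.1152 m²; mean velocity V = Q/A = 0.075/0.1152 = 0.651 m/s.
Reynolds number Re = ρVD/μ = 794 · 0.651 · 0.383 / 0.00127 = 1.559e+05.
Re > 4000 → turbulent. Relative roughness ε/D = 1.5e-06/0.383 = 3.92e-06. Swamee-Jain: f = 0.25/(log₁₀[3.92e-06/3.7 + 5.74/1.559e+05^0.9])² = 0.25/(log₁₀[1.06e-06 + 0.000122])² = 0.25/(-3.911)² = 0.01635.
Darcy-Weisbach: ΔP = f(L/D)(ρV²/2) = 0.01635·(473/0.383)·(794·0.651²/2) = 0.01635·1235·168.2 = 3396 Pa.
Head loss h_f = ΔP/(ρg) = 3396/(794·9.81) = 0.436 m.

h_f ≈ 0.436 m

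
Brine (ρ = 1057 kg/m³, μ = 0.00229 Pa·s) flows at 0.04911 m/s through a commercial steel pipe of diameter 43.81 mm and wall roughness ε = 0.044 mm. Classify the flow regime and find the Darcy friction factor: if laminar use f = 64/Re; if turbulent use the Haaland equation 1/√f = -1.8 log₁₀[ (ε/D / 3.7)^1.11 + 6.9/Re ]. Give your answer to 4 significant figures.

Re = ρVD/μ = 1057·0.04911·0.04381/0.00229 = 993.1.
Re < 2300 → laminar, so f = 64/Re = 0.06445 (roughness is irrelevant in laminar flow).

f ≈ 0.06445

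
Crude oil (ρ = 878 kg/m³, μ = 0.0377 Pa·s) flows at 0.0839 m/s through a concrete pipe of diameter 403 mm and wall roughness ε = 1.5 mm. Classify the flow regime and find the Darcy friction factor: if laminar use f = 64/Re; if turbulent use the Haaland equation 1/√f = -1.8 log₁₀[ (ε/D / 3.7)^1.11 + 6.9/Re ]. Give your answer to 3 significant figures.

f ≈ 0.0813

Re = ρVD/μ = 878·0.0839·0.403/0.0377 = 787.4.
Re < 2300 → laminar, so f = 64/Re = 0.08128 (roughness is irrelevant in laminar flow).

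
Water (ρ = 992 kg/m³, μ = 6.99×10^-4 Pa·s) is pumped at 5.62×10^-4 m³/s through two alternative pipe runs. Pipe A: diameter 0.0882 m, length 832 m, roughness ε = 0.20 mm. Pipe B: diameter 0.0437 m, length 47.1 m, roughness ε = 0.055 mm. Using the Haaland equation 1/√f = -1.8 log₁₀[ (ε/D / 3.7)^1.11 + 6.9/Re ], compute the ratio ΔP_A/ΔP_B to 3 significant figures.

Pipe A: V = Q/A = 0.000562/0.00611 = 0.09198 m/s; Re = 1.151e+04; ε/D = 0.00227; Haaland → f = 0.03296; ΔP_A = f(L/D)(ρV²/2) = 1305 Pa.
Pipe B: V = Q/A = 0.000562/0.0015 = 0.3747 m/s; Re = 2.324e+04; ε/D = 0.00126; Haaland → f = 0.02737; ΔP_B = f(L/D)(ρV²/2) = 2054 Pa.
ΔP_A/ΔP_B = 1305/2054 = 0.635.

ΔP_A/ΔP_B ≈ 0.635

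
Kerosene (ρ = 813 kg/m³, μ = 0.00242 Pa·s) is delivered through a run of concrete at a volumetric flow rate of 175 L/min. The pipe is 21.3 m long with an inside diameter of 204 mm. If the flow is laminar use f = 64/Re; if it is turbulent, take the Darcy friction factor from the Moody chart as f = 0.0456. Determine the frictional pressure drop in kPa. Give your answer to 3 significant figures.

ΔP ≈ 0.0154 kPa

Q = 175 L/min = 175/60000 = 0.002917 m³/s.
Cross-sectional area A = πD²/4 = π(0.204)²/4 = 0.03269 m²; mean velocity V = Q/A = 0.002917/0.03269 = 0.08924 m/s.
Reynolds number Re = ρVD/μ = 813 · 0.08924 · 0.204 / 0.00242 = 6116.
Re > 4000 → turbulent; use the Moody-chart value f = 0.0456.
Darcy-Weisbach: ΔP = f(L/D)(ρV²/2) = 0.0456·(21.3/0.204)·(813·0.08924²/2) = 0.0456·104.4·3.237 = 15.41 Pa.
ΔP = 15.41 Pa = 0.0154 kPa.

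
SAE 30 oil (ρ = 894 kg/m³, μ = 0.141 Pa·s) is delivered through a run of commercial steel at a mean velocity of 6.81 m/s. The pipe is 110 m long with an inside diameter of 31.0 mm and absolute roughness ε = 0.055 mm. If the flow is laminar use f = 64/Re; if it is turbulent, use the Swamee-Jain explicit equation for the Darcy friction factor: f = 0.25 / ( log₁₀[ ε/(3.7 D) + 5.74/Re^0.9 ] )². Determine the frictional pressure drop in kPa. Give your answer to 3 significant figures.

ΔP ≈ 3520 kPa

Reynolds number Re = ρVD/μ = 894 · 6.81 · 0.031 / 0.141 = 1339.
Re < 2300 → laminar flow, so f = 64/Re = 64/1339 = 0.04781 (the turbulent correlation is not needed).
Darcy-Weisbach: ΔP = f(L/D)(ρV²/2) = 0.04781·(110/0.031)·(894·6.81²/2) = 0.04781·3548·2.073e+04 = 3.517e+06 Pa.
ΔP = 3.517e+06 Pa = 3520 kPa.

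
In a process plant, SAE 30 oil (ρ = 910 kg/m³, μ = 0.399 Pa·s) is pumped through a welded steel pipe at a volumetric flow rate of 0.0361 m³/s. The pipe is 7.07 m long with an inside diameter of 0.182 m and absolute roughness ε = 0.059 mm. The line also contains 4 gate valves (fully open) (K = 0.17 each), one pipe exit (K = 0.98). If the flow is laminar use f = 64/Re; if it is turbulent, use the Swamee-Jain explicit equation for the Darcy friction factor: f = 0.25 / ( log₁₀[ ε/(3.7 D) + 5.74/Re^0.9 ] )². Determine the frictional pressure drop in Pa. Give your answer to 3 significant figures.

ΔP ≈ 5240 Pa

Cross-sectional area A = πD²/4 = π(0.182)²/4 = 0.02602 m²; mean velocity V = Q/A = 0.0361/0.02602 = 1.388 m/s.
Reynolds number Re = ρVD/μ = 910 · 1.388 · 0.182 / 0.399 = 576.
Re < 2300 → laminar flow, so f = 64/Re = 64/576 = 0.1111 (the turbulent correlation is not needed).
Total minor-loss coefficient ΣK = 4·0.17 + 1·0.98 = 1.66.
ΔP = [f·L/D + ΣK]·(ρV²/2) = [0.1111·7.07/0.182 + 1.66]·(910·1.388²/2) = [4.316 + 1.66]·876.1 = 5236 Pa.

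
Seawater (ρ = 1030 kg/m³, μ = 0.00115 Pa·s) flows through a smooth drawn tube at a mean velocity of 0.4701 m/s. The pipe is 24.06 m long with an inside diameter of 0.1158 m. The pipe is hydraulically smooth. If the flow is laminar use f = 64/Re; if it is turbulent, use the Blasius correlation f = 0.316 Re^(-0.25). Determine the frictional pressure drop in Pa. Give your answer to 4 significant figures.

Reynolds number Re = ρVD/μ = 1030 · 0.4701 · 0.1158 / 0.00115 = 4.876e+04.
Re > 4000 → turbulent. Smooth-pipe (Blasius): f = 0.316 Re^(-0.25) = 0.316/(4.876e+04)^0.25 = 0.02127.
Darcy-Weisbach: ΔP = f(L/D)(ρV²/2) = 0.02127·(24.06/0.1158)·(1030·0.4701²/2) = 0.02127·207.8·113.8 = 502.9 Pa.

ΔP ≈ 502.9 Pa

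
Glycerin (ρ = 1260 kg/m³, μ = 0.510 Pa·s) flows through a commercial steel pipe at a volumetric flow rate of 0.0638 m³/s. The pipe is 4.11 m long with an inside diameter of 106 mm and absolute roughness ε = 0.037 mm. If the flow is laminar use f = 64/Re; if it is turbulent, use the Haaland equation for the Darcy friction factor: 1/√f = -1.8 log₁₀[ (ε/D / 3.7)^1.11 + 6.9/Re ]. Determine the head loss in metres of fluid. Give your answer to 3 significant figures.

h_f ≈ 3.49 m

Cross-sectional area A = πD²/4 = π(0.106)²/4 = 0.008825 m²; mean velocity V = Q/A = 0.0638/0.008825 = 7.23 m/s.
Reynolds number Re = ρVD/μ = 1260 · 7.23 · 0.106 / 0.51 = 1893.
Re < 2300 → laminar flow, so f = 64/Re = 64/1893 = 0.0338 (the turbulent correlation is not needed).
Darcy-Weisbach: ΔP = f(L/D)(ρV²/2) = 0.0338·(4.11/0.106)·(1260·7.23²/2) = 0.0338·38.77·3.293e+04 = 4.316e+04 Pa.
Head loss h_f = ΔP/(ρg) = 4.316e+04/(1260·9.81) = 3.49 m.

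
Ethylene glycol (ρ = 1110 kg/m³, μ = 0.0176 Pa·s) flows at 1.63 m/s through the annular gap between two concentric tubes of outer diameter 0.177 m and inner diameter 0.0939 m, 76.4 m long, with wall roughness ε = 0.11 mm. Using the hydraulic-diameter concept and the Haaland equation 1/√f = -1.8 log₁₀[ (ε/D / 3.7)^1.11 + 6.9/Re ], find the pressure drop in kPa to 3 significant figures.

ΔP ≈ 45.9 kPa

Hydraulic diameter D_h = 4A/P = D_o - D_i = 0.177 - 0.0939 = 0.0831 m.
Re = ρVD_h/μ = 1110·1.63·0.0831/0.0176 = 8543.
ε/D_h = 0.00011/0.0831 = 0.00132; Haaland gives 1/√f = -1.8 log₁₀[0.000149+0.000808] = 5.434, so f = 0.03386.
ΔP = f(L/D_h)(ρV²/2) = 0.03386·76.4/0.0831·1475 = 4.591e+04 Pa.
ΔP = 45.9 kPa.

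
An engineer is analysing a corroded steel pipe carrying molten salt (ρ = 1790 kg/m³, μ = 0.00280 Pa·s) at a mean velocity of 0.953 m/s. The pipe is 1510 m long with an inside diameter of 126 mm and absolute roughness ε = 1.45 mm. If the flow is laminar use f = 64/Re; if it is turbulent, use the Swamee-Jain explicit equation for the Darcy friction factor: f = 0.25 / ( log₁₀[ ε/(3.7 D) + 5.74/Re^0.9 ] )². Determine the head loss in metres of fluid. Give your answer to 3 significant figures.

h_f ≈ 22.6 m

Reynolds number Re = ρVD/μ = 1790 · 0.953 · 0.126 / 0.0028 = 7.676e+04.
Re > 4000 → turbulent. Relative roughness ε/D = 0.00145/0.126 = 0.0115. Swamee-Jain: f = 0.25/(log₁₀[0.0115/3.7 + 5.74/7.676e+04^0.9])² = 0.25/(log₁₀[0.00311 + 0.00023])² = 0.25/(-2.476)² = 0.04077.
Darcy-Weisbach: ΔP = f(L/D)(ρV²/2) = 0.04077·(1510/0.126)·(1790·0.953²/2) = 0.04077·1.198e+04·812.8 = 3.972e+05 Pa.
Head loss h_f = ΔP/(ρg) = 3.972e+05/(1790·9.81) = 22.6 m.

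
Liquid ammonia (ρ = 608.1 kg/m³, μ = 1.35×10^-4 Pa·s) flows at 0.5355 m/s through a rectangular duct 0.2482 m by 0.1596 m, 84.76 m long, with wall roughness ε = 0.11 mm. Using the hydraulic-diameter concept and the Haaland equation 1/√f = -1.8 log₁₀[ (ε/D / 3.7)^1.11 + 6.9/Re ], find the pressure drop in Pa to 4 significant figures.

Hydraulic diameter D_h = 4A/P = 4·(0.2482·0.1596)/(2·(0.2482+0.1596)) = 0.1585/0.8156 = 0.1943 m.
Re = ρVD_h/μ = 608.1·0.5355·0.1943/0.000135 = 4.686e+05.
ε/D_h = 0.00011/0.1943 = 0.000566; Haaland gives 1/√f = -1.8 log₁₀[5.82e-05+1.47e-05] = 7.447, so f = 0.01803.
ΔP = f(L/D_h)(ρV²/2) = 0.01803·84.76/0.1943·87.19 = 686 Pa.

ΔP ≈ 686.0 Pa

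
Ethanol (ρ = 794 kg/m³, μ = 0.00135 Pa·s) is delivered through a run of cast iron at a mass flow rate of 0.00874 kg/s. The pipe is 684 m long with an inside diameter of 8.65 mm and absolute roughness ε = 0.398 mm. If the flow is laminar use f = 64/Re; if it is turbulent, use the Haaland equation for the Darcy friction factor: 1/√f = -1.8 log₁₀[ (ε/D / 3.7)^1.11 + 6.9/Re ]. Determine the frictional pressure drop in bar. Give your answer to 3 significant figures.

ΔP ≈ 0.740 bar

A = πD²/4 = π(0.00865)²/4 = 5.877e-05 m²; mean velocity V = ṁ/(ρA) = 0.00874/(794 · 5.877e-05) = 0.1873 m/s.
Reynolds number Re = ρVD/μ = 794 · 0.1873 · 0.00865 / 0.00135 = 953.
Re < 2300 → laminar flow, so f = 64/Re = 64/953 = 0.06716 (the turbulent correlation is not needed).
Darcy-Weisbach: ΔP = f(L/D)(ρV²/2) = 0.06716·(684/0.00865)·(794·0.1873²/2) = 0.06716·7.908e+04·13.93 = 7.397e+04 Pa.
ΔP = 7.397e+04 Pa = 0.740 bar.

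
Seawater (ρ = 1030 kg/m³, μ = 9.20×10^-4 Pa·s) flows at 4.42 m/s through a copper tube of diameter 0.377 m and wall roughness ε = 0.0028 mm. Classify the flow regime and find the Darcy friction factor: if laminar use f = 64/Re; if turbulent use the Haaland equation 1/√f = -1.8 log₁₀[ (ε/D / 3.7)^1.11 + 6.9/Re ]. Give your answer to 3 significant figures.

Re = ρVD/μ = 1030·4.42·0.377/0.00092 = 1.866e+06.
Re > 4000 → turbulent. ε/D = 2.8e-06/0.377 = 7.43e-06; Haaland: 1/√f = -1.8 log₁₀[4.74e-07 + 3.7e-06] = 9.683, so f = 0.01066.

f ≈ 0.0107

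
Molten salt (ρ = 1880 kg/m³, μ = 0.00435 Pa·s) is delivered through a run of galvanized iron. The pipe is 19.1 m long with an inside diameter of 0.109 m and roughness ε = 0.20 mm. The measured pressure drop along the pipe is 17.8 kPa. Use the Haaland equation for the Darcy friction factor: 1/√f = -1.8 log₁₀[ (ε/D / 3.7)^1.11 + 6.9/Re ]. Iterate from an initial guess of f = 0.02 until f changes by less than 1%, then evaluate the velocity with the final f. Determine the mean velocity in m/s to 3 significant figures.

V ≈ 2.10 m/s

Rearranging Darcy-Weisbach: V = √(2·ΔP·D/(f·L·ρ)). With ε/D = 0.0002/0.109 = 0.00183, iterate starting from f = 0.02:
  f = 0.02 → V = √(2·1.78e+04·0.109/(0.02·19.1·1880)) = 2.324 m/s; Re = ρVD/μ = 1.095e+05; f → 0.0244
  f = 0.0244 → V = 2.104 m/s; Re = 9.913e+04; f → 0.02454
Converged (Δf/f < 1%). With the final f = 0.02454: V = √(2·1.78e+04·0.109/(0.02454·19.1·1880)) = 2.098 m/s.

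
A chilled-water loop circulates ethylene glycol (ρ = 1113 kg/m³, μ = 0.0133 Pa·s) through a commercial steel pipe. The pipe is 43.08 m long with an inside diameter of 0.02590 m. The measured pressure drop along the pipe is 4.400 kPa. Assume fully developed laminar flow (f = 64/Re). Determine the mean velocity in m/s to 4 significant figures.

V ≈ 0.1610 m/s

For laminar flow, f = 64/Re with Re = ρVD/μ, so Darcy-Weisbach reduces to ΔP = 32μLV/D². Solving for V: V = ΔP·D²/(32μL) = 4400·(0.0259)²/(32·0.0133·43.08) = 0.161 m/s.
Check: Re = ρVD/μ = 1113·0.161·0.0259/0.0133 = 348.9 < 2300, so the laminar assumption holds.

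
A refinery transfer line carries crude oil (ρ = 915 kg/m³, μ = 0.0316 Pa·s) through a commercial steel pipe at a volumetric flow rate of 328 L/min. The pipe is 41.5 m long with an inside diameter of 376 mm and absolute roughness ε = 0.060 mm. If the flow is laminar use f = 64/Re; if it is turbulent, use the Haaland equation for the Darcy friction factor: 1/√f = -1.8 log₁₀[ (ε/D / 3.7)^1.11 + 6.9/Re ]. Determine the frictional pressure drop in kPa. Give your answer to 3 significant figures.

ΔP ≈ 0.0146 kPa

Q = 328 L/min = 328/60000 = 0.005467 m³/s.
Cross-sectional area A = πD²/4 = π(0.376)²/4 = 0.111 m²; mean velocity V = Q/A = 0.005467/0.111 = 0.04923 m/s.
Reynolds number Re = ρVD/μ = 915 · 0.04923 · 0.376 / 0.0316 = 536.
Re < 2300 → laminar flow, so f = 64/Re = 64/536 = 0.1194 (the turbulent correlation is not needed).
Darcy-Weisbach: ΔP = f(L/D)(ρV²/2) = 0.1194·(41.5/0.376)·(915·0.04923²/2) = 0.1194·110.4·1.109 = 14.61 Pa.
ΔP = 14.61 Pa = 0.0146 kPa.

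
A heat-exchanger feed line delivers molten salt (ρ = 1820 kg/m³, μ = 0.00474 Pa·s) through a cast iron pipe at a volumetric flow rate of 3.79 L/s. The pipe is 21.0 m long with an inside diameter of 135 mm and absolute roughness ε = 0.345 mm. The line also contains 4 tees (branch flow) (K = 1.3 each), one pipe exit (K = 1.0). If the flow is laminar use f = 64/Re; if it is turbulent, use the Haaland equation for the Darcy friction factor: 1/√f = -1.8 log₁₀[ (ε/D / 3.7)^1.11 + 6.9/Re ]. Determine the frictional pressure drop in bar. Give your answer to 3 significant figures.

ΔP ≈ 0.00716 bar

Q = 3.79 L/s = 3.79/1000 = 0.00379 m³/s.
Cross-sectional area A = πD²/4 = π(0.135)²/4 = 0.01431 m²; mean velocity V = Q/A = 0.00379/0.01431 = 0.2648 m/s.
Reynolds number Re = ρVD/μ = 1820 · 0.2648 · 0.135 / 0.00474 = 1.372e+04.
Re > 4000 → turbulent. Relative roughness ε/D = 0.000345/0.135 = 0.00256. Haaland: 1/√f = -1.8 log₁₀[(0.00256/3.7)^1.11 + 6.9/1.372e+04] = -1.8 log₁₀[0.00031 + 0.000503] = 5.562, so f = 0.03233.
Total minor-loss coefficient ΣK = 4·1.3 + 1·1 = 6.2.
ΔP = [f·L/D + ΣK]·(ρV²/2) = [0.03233·21/0.135 + 6.2]·(1820·0.2648²/2) = [5.028 + 6.2]·63.8 = 716.4 Pa.
ΔP = 716.4 Pa = 0.00716 bar.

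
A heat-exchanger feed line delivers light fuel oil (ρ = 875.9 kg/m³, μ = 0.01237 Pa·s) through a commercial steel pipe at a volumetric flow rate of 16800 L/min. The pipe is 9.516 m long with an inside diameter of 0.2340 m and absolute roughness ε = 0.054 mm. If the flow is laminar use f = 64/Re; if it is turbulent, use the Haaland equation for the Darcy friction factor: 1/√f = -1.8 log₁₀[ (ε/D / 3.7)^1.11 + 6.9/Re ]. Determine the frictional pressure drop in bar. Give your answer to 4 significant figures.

Q = 16800 L/min = 16800/60000 = 0.28 m³/s.
Cross-sectional area A = πD²/4 = π(0.234)²/4 = 0.04301 m²; mean velocity V = Q/A = 0.28/0.04301 = 6.511 m/s.
Reynolds number Re = ρVD/μ = 875.9 · 6.511 · 0.234 / 0.0124 = 1.079e+05.
Re > 4000 → turbulent. Relative roughness ε/D = 5.4e-05/0.234 = 0.000231. Haaland: 1/√f = -1.8 log₁₀[(0.000231/3.7)^1.11 + 6.9/1.079e+05] = -1.8 log₁₀[2.15e-05 + 6.4e-05] = 7.323, so f = 0.01865.
Darcy-Weisbach: ΔP = f(L/D)(ρV²/2) = 0.01865·(9.516/0.234)·(875.9·6.511²/2) = 0.01865·40.67·1.857e+04 = 1.408e+04 Pa.
ΔP = 1.408e+04 Pa = 0.1408 bar.

ΔP ≈ 0.1408 bar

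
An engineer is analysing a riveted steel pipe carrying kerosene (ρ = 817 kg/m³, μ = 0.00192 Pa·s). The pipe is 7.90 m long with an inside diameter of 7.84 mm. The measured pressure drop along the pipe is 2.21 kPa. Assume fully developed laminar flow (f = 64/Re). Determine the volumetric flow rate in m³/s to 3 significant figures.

Q ≈ 1.35×10^-5 m³/s

For laminar flow, f = 64/Re with Re = ρVD/μ, so Darcy-Weisbach reduces to ΔP = 32μLV/D². Solving for V: V = ΔP·D²/(32μL) = 2210·(0.00784)²/(32·0.00192·7.9) = 0.2799 m/s.
Check: Re = ρVD/μ = 817·0.2799·0.00784/0.00192 = 933.6 < 2300, so the laminar assumption holds.
Q = V·A = 0.2799·(π/4·0.00784²) = 1.351e-05 m³/s = 1.35×10^-5 m³/s.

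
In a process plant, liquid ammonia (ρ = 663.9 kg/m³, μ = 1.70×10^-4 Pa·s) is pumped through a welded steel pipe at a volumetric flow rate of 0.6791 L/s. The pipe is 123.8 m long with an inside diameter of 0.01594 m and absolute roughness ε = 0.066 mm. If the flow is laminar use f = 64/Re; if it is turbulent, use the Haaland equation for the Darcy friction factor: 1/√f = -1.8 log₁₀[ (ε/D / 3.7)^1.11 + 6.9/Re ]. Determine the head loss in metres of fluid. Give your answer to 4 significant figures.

h_f ≈ 134.0 m

Q = 0.6791 L/s = 0.6791/1000 = 0.0006791 m³/s.
Cross-sectional area A = πD²/4 = π(0.01594)²/4 = 0.0001996 m²; mean velocity V = Q/A = 0.0006791/0.0001996 = 3.403 m/s.
Reynolds number Re = ρVD/μ = 663.9 · 3.403 · 0.01594 / 0.00017 = 2.118e+05.
Re > 4000 → turbulent. Relative roughness ε/D = 6.6e-05/0.01594 = 0.00414. Haaland: 1/√f = -1.8 log₁₀[(0.00414/3.7)^1.11 + 6.9/2.118e+05] = -1.8 log₁₀[0.00053 + 3.26e-05] = 5.85, so f = 0.02922.
Darcy-Weisbach: ΔP = f(L/D)(ρV²/2) = 0.02922·(123.8/0.01594)·(663.9·3.403²/2) = 0.02922·7767·3844 = 8.725e+05 Pa.
Head loss h_f = ΔP/(ρg) = 8.725e+05/(663.9·9.81) = 134.0 m.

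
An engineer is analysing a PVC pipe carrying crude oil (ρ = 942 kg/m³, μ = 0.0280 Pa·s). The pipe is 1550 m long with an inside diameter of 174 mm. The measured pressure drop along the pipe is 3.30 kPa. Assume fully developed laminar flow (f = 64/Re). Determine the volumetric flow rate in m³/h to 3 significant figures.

Q ≈ 6.16 m³/h

For laminar flow, f = 64/Re with Re = ρVD/μ, so Darcy-Weisbach reduces to ΔP = 32μLV/D². Solving for V: V = ΔP·D²/(32μL) = 3300·(0.174)²/(32·0.028·1550) = 0.07194 m/s.
Check: Re = ρVD/μ = 942·0.07194·0.174/0.028 = 421.1 < 2300, so the laminar assumption holds.
Q = V·A = 0.07194·(π/4·0.174²) = 0.001711 m³/s = 6.16 m³/h.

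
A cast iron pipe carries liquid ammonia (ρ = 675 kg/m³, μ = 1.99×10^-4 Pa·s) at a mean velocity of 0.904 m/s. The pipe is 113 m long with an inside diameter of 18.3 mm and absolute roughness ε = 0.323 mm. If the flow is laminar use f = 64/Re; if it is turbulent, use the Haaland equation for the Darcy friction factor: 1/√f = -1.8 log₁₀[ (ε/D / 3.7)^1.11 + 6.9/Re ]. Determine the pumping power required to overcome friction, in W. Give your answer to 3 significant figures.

P ≈ 19.1 W

Reynolds number Re = ρVD/μ = 675 · 0.904 · 0.0183 / 0.000199 = 5.611e+04.
Re > 4000 → turbulent. Relative roughness ε/D = 0.000323/0.0183 = 0.0177. Haaland: 1/√f = -1.8 log₁₀[(0.0177/3.7)^1.11 + 6.9/5.611e+04] = -1.8 log₁₀[0.00265 + 0.000123] = 4.603, so f = 0.0472.
Darcy-Weisbach: ΔP = f(L/D)(ρV²/2) = 0.0472·(113/0.0183)·(675·0.904²/2) = 0.0472·6175·275.8 = 8.039e+04 Pa.
Q = V·A = 0.904·0.000263 = 0.0002378 m³/s.
Pumping power P = QΔP = 0.0002378·8.039e+04 = 19.11 W = 19.1 W.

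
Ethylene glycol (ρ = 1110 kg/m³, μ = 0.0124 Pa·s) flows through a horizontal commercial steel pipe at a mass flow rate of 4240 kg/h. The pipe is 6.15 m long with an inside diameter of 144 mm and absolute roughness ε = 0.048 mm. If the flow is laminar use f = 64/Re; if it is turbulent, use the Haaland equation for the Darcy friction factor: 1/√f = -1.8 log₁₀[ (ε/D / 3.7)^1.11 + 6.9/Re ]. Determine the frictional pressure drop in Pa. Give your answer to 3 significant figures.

ṁ = 4240 kg/h = 4240/3600 = 1.178 kg/s.
A = πD²/4 = π(0.144)²/4 = 0.01629 m²; mean velocity V = ṁ/(ρA) = 1.178/(1110 · 0.01629) = 0.06515 m/s.
Reynolds number Re = ρVD/μ = 1110 · 0.06515 · 0.144 / 0.0124 = 839.8.
Re < 2300 → laminar flow, so f = 64/Re = 64/839.8 = 0.07621 (the turbulent correlation is not needed).
Darcy-Weisbach: ΔP = f(L/D)(ρV²/2) = 0.07621·(6.15/0.144)·(1110·0.06515²/2) = 0.07621·42.71·2.356 = 7.667 Pa.

ΔP ≈ 7.67 Pa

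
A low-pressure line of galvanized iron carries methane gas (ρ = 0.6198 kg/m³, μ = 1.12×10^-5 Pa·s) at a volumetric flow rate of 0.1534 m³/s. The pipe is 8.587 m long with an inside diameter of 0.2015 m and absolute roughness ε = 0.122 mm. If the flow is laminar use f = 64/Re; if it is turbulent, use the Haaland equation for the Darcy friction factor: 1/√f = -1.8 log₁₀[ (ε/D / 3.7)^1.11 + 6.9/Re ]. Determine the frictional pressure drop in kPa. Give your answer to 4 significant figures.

Cross-sectional area A = πD²/4 = π(0.2015)²/4 = 0.03189 m²; mean velocity V = Q/A = 0.1534/0.03189 = 4.81 m/s.
Reynolds number Re = ρVD/μ = 0.6198 · 4.81 · 0.2015 / 1.12e-05 = 5.364e+04.
Re > 4000 → turbulent. Relative roughness ε/D = 0.000122/0.2015 = 0.000605. Haaland: 1/√f = -1.8 log₁₀[(0.000605/3.7)^1.11 + 6.9/5.364e+04] = -1.8 log₁₀[6.27e-05 + 0.000129] = 6.693, so f = 0.02233.
Darcy-Weisbach: ΔP = f(L/D)(ρV²/2) = 0.02233·(8.587/0.2015)·(0.6198·4.81²/2) = 0.02233·42.62·7.171 = 6.823 Pa.
ΔP = 6.823 Pa = 0.006823 kPa.

ΔP ≈ 0.006823 kPa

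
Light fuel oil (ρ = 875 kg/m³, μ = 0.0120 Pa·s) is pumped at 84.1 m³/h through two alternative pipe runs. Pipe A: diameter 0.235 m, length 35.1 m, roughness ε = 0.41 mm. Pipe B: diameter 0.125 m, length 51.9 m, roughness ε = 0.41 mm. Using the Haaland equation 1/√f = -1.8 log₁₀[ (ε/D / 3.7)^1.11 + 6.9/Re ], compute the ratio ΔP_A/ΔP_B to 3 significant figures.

ΔP_A/ΔP_B ≈ 0.0302

Pipe A: V = Q/A = 0.02336/0.04337 = 0.5386 m/s; Re = 9229; ε/D = 0.00174; Haaland → f = 0.0338; ΔP_A = f(L/D)(ρV²/2) = 640.7 Pa.
Pipe B: V = Q/A = 0.02336/0.01227 = 1.904 m/s; Re = 1.735e+04; ε/D = 0.00328; Haaland → f = 0.03226; ΔP_B = f(L/D)(ρV²/2) = 2.123e+04 Pa.
ΔP_A/ΔP_B = 640.7/2.123e+04 = 0.0302.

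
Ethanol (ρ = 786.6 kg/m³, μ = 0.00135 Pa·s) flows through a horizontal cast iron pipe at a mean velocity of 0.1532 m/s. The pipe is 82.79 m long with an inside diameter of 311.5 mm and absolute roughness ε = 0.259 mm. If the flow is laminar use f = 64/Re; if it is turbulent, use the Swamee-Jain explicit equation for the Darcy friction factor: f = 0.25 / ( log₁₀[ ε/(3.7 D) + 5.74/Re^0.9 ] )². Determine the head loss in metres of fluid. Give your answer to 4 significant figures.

Reynolds number Re = ρVD/μ = 786.6 · 0.1532 · 0.3115 / 0.00135 = 2.781e+04.
Re > 4000 → turbulent. Relative roughness ε/D = 0.000259/0.3115 = 0.000831. Swamee-Jain: f = 0.25/(log₁₀[0.000831/3.7 + 5.74/2.781e+04^0.9])² = 0.25/(log₁₀[0.000225 + 0.000574])² = 0.25/(-3.097)² = 0.02606.
Darcy-Weisbach: ΔP = f(L/D)(ρV²/2) = 0.02606·(82.79/0.3115)·(786.6·0.1532²/2) = 0.02606·265.8·9.231 = 63.93 Pa.
Head loss h_f = ΔP/(ρg) = 63.93/(786.6·9.81) = 0.008285 m.

h_f ≈ 0.008285 m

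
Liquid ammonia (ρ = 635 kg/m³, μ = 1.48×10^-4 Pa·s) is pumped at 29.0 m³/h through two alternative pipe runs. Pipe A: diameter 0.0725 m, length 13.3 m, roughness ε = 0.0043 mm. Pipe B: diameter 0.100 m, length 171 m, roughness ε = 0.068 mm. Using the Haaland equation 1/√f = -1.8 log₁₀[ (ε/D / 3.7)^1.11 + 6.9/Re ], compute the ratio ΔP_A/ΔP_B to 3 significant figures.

Pipe A: V = Q/A = 0.008056/0.004128 = 1.951 m/s; Re = 6.07e+05; ε/D = 5.93e-05; Haaland → f = 0.01344; ΔP_A = f(L/D)(ρV²/2) = 2980 Pa.
Pipe B: V = Q/A = 0.008056/0.007854 = 1.026 m/s; Re = 4.401e+05; ε/D = 0.00068; Haaland → f = 0.01872; ΔP_B = f(L/D)(ρV²/2) = 1.069e+04 Pa.
ΔP_A/ΔP_B = 2980/1.069e+04 = 0.279.

ΔP_A/ΔP_B ≈ 0.279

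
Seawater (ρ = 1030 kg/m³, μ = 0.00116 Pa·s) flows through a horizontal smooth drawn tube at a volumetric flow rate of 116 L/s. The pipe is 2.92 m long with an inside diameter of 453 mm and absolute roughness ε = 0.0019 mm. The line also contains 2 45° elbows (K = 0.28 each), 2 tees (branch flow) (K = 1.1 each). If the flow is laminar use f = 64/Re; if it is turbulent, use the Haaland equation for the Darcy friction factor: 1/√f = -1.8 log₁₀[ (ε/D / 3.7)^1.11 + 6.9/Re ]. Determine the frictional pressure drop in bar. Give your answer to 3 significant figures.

ΔP ≈ 0.00761 bar

Q = 116 L/s = 116/1000 = 0.116 m³/s.
Cross-sectional area A = πD²/4 = π(0.453)²/4 = 0.1612 m²; mean velocity V = Q/A = 0.116/0.1612 = 0.7197 m/s.
Reynolds number Re = ρVD/μ = 1030 · 0.7197 · 0.453 / 0.00116 = 2.895e+05.
Re > 4000 → turbulent. Relative roughness ε/D = 1.9e-06/0.453 = 4.19e-06. Haaland: 1/√f = -1.8 log₁₀[(4.19e-06/3.7)^1.11 + 6.9/2.895e+05] = -1.8 log₁₀[2.51e-07 + 2.38e-05] = 8.313, so f = 0.01447.
Total minor-loss coefficient ΣK = 2·0.28 + 2·1.1 = 2.76.
ΔP = [f·L/D + ΣK]·(ρV²/2) = [0.01447·2.92/0.453 + 2.76]·(1030·0.7197²/2) = [0.09328 + 2.76]·266.8 = 761.2 Pa.
ΔP = 761.2 Pa = 0.00761 bar.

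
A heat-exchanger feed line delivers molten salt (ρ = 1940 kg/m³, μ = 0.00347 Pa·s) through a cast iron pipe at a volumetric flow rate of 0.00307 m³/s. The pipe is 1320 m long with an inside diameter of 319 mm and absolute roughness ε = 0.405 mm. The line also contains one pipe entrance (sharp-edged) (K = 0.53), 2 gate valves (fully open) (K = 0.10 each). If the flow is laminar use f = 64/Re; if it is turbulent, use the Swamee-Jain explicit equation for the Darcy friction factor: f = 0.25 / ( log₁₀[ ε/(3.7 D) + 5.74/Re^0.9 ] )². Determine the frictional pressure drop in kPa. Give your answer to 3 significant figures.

ΔP ≈ 0.216 kPa

Cross-sectional area A = πD²/4 = π(0.319)²/4 = 0.07992 m²; mean velocity V = Q/A = 0.00307/0.07992 = 0.03841 m/s.
Reynolds number Re = ρVD/μ = 1940 · 0.03841 · 0.319 / 0.00347 = 6851.
Re > 4000 → turbulent. Relative roughness ε/D = 0.000405/0.319 = 0.00127. Swamee-Jain: f = 0.25/(log₁₀[0.00127/3.7 + 5.74/6851^0.9])² = 0.25/(log₁₀[0.000343 + 0.00203])² = 0.25/(-2.625)² = 0.03627.
Total minor-loss coefficient ΣK = 1·0.53 + 2·0.1 = 0.73.
ΔP = [f·L/D + ΣK]·(ρV²/2) = [0.03627·1320/0.319 + 0.73]·(1940·0.03841²/2) = [150.1 + 0.73]·1.431 = 215.9 Pa.
ΔP = 215.9 Pa = 0.216 kPa.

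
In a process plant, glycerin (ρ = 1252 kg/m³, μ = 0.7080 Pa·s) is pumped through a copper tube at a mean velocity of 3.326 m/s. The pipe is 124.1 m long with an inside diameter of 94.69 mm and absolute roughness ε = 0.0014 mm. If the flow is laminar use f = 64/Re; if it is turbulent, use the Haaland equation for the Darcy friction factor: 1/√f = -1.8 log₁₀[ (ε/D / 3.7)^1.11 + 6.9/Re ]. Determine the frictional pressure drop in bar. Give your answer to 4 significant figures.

ΔP ≈ 10.43 bar

Reynolds number Re = ρVD/μ = 1252 · 3.326 · 0.09469 / 0.708 = 556.9.
Re < 2300 → laminar flow, so f = 64/Re = 64/556.9 = 0.1149 (the turbulent correlation is not needed).
Darcy-Weisbach: ΔP = f(L/D)(ρV²/2) = 0.1149·(124.1/0.09469)·(1252·3.326²/2) = 0.1149·1311·6925 = 1.043e+06 Pa.
ΔP = 1.043e+06 Pa = 10.43 bar.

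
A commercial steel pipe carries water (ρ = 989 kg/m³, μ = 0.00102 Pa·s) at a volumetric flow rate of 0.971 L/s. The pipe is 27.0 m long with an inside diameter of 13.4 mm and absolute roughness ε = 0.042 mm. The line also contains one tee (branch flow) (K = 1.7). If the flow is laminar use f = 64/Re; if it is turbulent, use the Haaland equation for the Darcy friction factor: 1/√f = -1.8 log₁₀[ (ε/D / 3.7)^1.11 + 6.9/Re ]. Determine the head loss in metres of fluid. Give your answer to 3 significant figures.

Q = 0.971 L/s = 0.971/1000 = 0.000971 m³/s.
Cross-sectional area A = πD²/4 = π(0.0134)²/4 = 0.000141 m²; mean velocity V = Q/A = 0.000971/0.000141 = 6.885 m/s.
Reynolds number Re = ρVD/μ = 989 · 6.885 · 0.0134 / 0.00102 = 8.946e+04.
Re > 4000 → turbulent. Relative roughness ε/D = 4.2e-05/0.0134 = 0.00313. Haaland: 1/√f = -1.8 log₁₀[(0.00313/3.7)^1.11 + 6.9/8.946e+04] = -1.8 log₁₀[0.000389 + 7.71e-05] = 5.997, so f = 0.02781.
Total minor-loss coefficient ΣK = 1·1.7 = 1.7.
ΔP = [f·L/D + ΣK]·(ρV²/2) = [0.02781·27/0.0134 + 1.7]·(989·6.885²/2) = [56.03 + 1.7]·2.344e+04 = 1.353e+06 Pa.
Head loss h_f = ΔP/(ρg) = 1.353e+06/(989·9.81) = 139 m.

h_f ≈ 139 m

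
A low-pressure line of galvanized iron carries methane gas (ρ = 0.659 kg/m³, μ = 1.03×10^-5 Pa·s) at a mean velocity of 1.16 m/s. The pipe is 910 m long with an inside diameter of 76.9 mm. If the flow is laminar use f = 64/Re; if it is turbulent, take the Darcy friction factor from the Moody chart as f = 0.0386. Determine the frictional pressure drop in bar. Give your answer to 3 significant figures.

Reynolds number Re = ρVD/μ = 0.659 · 1.16 · 0.0769 / 1.03e-05 = 5707.
Re > 4000 → turbulent; use the Moody-chart value f = 0.0386.
Darcy-Weisbach: ΔP = f(L/D)(ρV²/2) = 0.0386·(910/0.0769)·(0.659·1.16²/2) = 0.0386·1.183e+04·0.4434 = 202.5 Pa.
ΔP = 202.5 Pa = 0.00203 bar.

ΔP ≈ 0.00203 bar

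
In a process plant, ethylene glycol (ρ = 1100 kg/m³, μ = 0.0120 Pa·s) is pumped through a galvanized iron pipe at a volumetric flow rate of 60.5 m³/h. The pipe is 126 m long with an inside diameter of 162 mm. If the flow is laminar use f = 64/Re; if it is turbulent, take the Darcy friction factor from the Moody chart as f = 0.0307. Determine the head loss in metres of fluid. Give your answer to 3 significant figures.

Q = 60.5 m³/h = 60.5/3600 = 0.01681 m³/s.
Cross-sectional area A = πD²/4 = π(0.162)²/4 = 0.02061 m²; mean velocity V = Q/A = 0.01681/0.02061 = 0.8153 m/s.
Reynolds number Re = ρVD/μ = 1100 · 0.8153 · 0.162 / 0.012 = 1.211e+04.
Re > 4000 → turbulent; use the Moody-chart value f = 0.0307.
Darcy-Weisbach: ΔP = f(L/D)(ρV²/2) = 0.0307·(126/0.162)·(1100·0.8153²/2) = 0.0307·777.8·365.6 = 8730 Pa.
Head loss h_f = ΔP/(ρg) = 8730/(1100·9.81) = 0.809 m.

h_f ≈ 0.809 m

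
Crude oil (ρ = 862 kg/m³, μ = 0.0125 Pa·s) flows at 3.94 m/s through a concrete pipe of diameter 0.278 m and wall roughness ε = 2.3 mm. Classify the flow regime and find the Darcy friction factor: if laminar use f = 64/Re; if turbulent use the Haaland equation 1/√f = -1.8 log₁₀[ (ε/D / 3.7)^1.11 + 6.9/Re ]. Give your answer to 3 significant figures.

f ≈ 0.0365

Re = ρVD/μ = 862·3.94·0.278/0.0125 = 7.553e+04.
Re > 4000 → turbulent. ε/D = 0.0023/0.278 = 0.00827; Haaland: 1/√f = -1.8 log₁₀[0.00114 + 9.14e-05] = 5.236, so f = 0.03648.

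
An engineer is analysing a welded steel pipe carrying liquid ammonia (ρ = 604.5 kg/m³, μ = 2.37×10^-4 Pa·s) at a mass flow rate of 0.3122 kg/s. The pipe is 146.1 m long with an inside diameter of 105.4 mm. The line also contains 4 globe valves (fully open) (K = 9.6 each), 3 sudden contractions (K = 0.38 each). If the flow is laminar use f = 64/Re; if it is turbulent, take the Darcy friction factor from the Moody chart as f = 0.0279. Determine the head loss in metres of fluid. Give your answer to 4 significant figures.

h_f ≈ 0.01397 m

A = πD²/4 = π(0.1054)²/4 = 0.008725 m²; mean velocity V = ṁ/(ρA) = 0.3122/(604.5 · 0.008725) = 0.05919 m/s.
Reynolds number Re = ρVD/μ = 604.5 · 0.05919 · 0.1054 / 0.000237 = 1.591e+04.
Re > 4000 → turbulent; use the Moody-chart value f = 0.0279.
Total minor-loss coefficient ΣK = 4·9.6 + 3·0.38 = 39.5.
ΔP = [f·L/D + ΣK]·(ρV²/2) = [0.0279·146.1/0.1054 + 39.5]·(604.5·0.05919²/2) = [38.67 + 39.5]·1.059 = 82.83 Pa.
Head loss h_f = ΔP/(ρg) = 82.83/(604.5·9.81) = 0.01397 m.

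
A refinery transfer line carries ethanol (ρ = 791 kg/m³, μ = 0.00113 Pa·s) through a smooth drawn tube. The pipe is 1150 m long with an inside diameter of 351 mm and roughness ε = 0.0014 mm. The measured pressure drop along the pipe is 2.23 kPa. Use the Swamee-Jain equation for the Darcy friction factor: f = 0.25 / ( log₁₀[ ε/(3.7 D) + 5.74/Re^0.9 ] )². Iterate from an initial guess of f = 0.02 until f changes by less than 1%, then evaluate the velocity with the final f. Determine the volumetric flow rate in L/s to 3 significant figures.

Rearranging Darcy-Weisbach: V = √(2·ΔP·D/(f·L·ρ)). With ε/D = 1.4e-06/0.351 = 3.99e-06, iterate starting from f = 0.02:
  f = 0.02 → V = √(2·2230·0.351/(0.02·1150·791)) = 0.2933 m/s; Re = ρVD/μ = 7.207e+04; f → 0.01917
  f = 0.01917 → V = 0.2996 m/s; Re = 7.362e+04; f → 0.01908
Converged (Δf/f < 1%). With the final f = 0.01908: V = √(2·2230·0.351/(0.01908·1150·791)) = 0.3003 m/s.
Q = V·A = 0.3003·(π/4·0.351²) = 0.02906 m³/s = 29.1 L/s.

Q ≈ 29.1 L/s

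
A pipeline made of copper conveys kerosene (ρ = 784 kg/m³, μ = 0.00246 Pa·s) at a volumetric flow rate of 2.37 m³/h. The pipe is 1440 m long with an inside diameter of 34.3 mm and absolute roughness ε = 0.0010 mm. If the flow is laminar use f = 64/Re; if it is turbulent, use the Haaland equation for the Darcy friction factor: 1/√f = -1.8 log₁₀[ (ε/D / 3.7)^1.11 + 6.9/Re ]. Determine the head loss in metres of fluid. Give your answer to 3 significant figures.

h_f ≈ 36.0 m

Q = 2.37 m³/h = 2.37/3600 = 0.0006583 m³/s.
Cross-sectional area A = πD²/4 = π(0.0343)²/4 = 0.000924 m²; mean velocity V = Q/A = 0.0006583/0.000924 = 0.7125 m/s.
Reynolds number Re = ρVD/μ = 784 · 0.7125 · 0.0343 / 0.00246 = 7788.
Re > 4000 → turbulent. Relative roughness ε/D = 1e-06/0.0343 = 2.92e-05. Haaland: 1/√f = -1.8 log₁₀[(2.92e-05/3.7)^1.11 + 6.9/7788] = -1.8 log₁₀[2.16e-06 + 0.000886] = 5.493, so f = 0.03315.
Darcy-Weisbach: ΔP = f(L/D)(ρV²/2) = 0.03315·(1440/0.0343)·(784·0.7125²/2) = 0.03315·4.198e+04·199 = 2.769e+05 Pa.
Head loss h_f = ΔP/(ρg) = 2.769e+05/(784·9.81) = 36.0 m.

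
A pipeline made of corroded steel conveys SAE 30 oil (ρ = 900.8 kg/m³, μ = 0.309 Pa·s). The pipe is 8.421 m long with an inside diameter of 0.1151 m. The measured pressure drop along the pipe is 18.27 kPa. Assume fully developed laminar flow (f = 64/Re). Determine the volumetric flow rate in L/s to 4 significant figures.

For laminar flow, f = 64/Re with Re = ρVD/μ, so Darcy-Weisbach reduces to ΔP = 32μLV/D². Solving for V: V = ΔP·D²/(32μL) = 1.827e+04·(0.1151)²/(32·0.309·8.421) = 2.907 m/s.
Check: Re = ρVD/μ = 900.8·2.907·0.1151/0.309 = 975.4 < 2300, so the laminar assumption holds.
Q = V·A = 2.907·(π/4·0.1151²) = 0.03025 m³/s = 30.25 L/s.

Q ≈ 30.25 L/s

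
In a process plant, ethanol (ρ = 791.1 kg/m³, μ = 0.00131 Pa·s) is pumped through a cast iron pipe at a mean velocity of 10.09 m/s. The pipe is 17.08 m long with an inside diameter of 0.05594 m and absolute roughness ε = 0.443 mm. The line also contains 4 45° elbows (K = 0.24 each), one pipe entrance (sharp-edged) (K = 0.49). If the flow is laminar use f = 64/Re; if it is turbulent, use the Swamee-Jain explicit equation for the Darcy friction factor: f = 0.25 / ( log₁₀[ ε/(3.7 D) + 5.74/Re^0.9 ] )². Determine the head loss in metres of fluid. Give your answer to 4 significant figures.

h_f ≈ 63.61 m

Reynolds number Re = ρVD/μ = 791.1 · 10.09 · 0.05594 / 0.00131 = 3.409e+05.
Re > 4000 → turbulent. Relative roughness ε/D = 0.000443/0.05594 = 0.00792. Swamee-Jain: f = 0.25/(log₁₀[0.00792/3.7 + 5.74/3.409e+05^0.9])² = 0.25/(log₁₀[0.00214 + 6.02e-05])² = 0.25/(-2.657)² = 0.0354.
Total minor-loss coefficient ΣK = 4·0.24 + 1·0.49 = 1.45.
ΔP = [f·L/D + ΣK]·(ρV²/2) = [0.0354·17.08/0.05594 + 1.45]·(791.1·10.09²/2) = [10.81 + 1.45]·4.027e+04 = 4.937e+05 Pa.
Head loss h_f = ΔP/(ρg) = 4.937e+05/(791.1·9.81) = 63.61 m.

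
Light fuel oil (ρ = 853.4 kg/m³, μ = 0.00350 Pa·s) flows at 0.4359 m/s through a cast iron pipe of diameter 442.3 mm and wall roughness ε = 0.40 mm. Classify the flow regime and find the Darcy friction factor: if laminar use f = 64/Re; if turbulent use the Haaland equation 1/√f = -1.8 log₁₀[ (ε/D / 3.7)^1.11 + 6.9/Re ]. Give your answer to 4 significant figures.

Re = ρVD/μ = 853.4·0.4359·0.4423/0.0035 = 4.701e+04.
Re > 4000 → turbulent. ε/D = 0.0004/0.4423 = 0.000904; Haaland: 1/√f = -1.8 log₁₀[9.79e-05 + 0.000147] = 6.5, so f = 0.02367.

f ≈ 0.02367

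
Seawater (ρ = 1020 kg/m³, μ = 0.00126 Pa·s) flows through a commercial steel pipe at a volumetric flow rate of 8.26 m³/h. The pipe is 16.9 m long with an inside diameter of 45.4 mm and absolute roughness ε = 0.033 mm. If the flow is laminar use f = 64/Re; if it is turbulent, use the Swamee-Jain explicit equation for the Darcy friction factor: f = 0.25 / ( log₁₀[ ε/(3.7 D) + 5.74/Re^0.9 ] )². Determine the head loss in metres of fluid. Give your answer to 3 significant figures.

h_f ≈ 0.885 m

Q = 8.26 m³/h = 8.26/3600 = 0.002294 m³/s.
Cross-sectional area A = πD²/4 = π(0.0454)²/4 = 0.001619 m²; mean velocity V = Q/A = 0.002294/0.001619 = 1.417 m/s.
Reynolds number Re = ρVD/μ = 1020 · 1.417 · 0.0454 / 0.00126 = 5.209e+04.
Re > 4000 → turbulent. Relative roughness ε/D = 3.3e-05/0.0454 = 0.000727. Swamee-Jain: f = 0.25/(log₁₀[0.000727/3.7 + 5.74/5.209e+04^0.9])² = 0.25/(log₁₀[0.000196 + 0.000326])² = 0.25/(-3.282)² = 0.02322.
Darcy-Weisbach: ΔP = f(L/D)(ρV²/2) = 0.02322·(16.9/0.0454)·(1020·1.417²/2) = 0.02322·372.2·1025 = 8854 Pa.
Head loss h_f = ΔP/(ρg) = 8854/(1020·9.81) = 0.885 m.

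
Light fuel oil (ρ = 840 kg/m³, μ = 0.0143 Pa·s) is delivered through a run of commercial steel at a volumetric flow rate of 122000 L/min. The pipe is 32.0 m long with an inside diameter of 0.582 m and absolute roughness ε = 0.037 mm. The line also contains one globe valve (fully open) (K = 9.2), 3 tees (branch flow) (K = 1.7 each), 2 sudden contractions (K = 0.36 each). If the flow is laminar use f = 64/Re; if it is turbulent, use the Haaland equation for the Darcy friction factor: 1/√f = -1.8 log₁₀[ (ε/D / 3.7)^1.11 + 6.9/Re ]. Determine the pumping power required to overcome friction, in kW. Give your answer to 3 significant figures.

P ≈ 791 kW

Q = 122000 L/min = 122000/60000 = 2.033 m³/s.
Cross-sectional area A = πD²/4 = π(0.582)²/4 = 0.266 m²; mean velocity V = Q/A = 2.033/0.266 = 7.643 m/s.
Reynolds number Re = ρVD/μ = 840 · 7.643 · 0.582 / 0.0143 = 2.613e+05.
Re > 4000 → turbulent. Relative roughness ε/D = 3.7e-05/0.582 = 6.36e-05. Haaland: 1/√f = -1.8 log₁₀[(6.36e-05/3.7)^1.11 + 6.9/2.613e+05] = -1.8 log₁₀[5.14e-06 + 2.64e-05] = 8.102, so f = 0.01523.
Total minor-loss coefficient ΣK = 1·9.2 + 3·1.7 + 2·0.36 = 15.
ΔP = [f·L/D + ΣK]·(ρV²/2) = [0.01523·32/0.582 + 15]·(840·7.643²/2) = [0.8376 + 15]·2.454e+04 = 3.891e+05 Pa.
Pumping power P = QΔP = 2.033·3.891e+05 = 791100 W = 791 kW.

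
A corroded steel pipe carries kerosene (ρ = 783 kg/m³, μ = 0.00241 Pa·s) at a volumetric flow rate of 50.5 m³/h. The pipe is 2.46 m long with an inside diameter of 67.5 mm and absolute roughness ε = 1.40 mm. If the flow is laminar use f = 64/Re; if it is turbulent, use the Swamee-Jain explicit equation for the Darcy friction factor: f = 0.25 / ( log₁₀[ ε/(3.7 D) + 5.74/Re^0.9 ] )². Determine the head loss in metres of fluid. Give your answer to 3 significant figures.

h_f ≈ 1.43 m

Q = 50.5 m³/h = 50.5/3600 = 0.01403 m³/s.
Cross-sectional area A = πD²/4 = π(0.0675)²/4 = 0.003578 m²; mean velocity V = Q/A = 0.01403/0.003578 = 3.92 m/s.
Reynolds number Re = ρVD/μ = 783 · 3.92 · 0.0675 / 0.00241 = 8.597e+04.
Re > 4000 → turbulent. Relative roughness ε/D = 0.0014/0.0675 = 0.0207. Swamee-Jain: f = 0.25/(log₁₀[0.0207/3.7 + 5.74/8.597e+04^0.9])² = 0.25/(log₁₀[0.00561 + 0.000208])² = 0.25/(-2.236)² = 0.05002.
Darcy-Weisbach: ΔP = f(L/D)(ρV²/2) = 0.05002·(2.46/0.0675)·(783·3.92²/2) = 0.05002·36.44·6016 = 1.097e+04 Pa.
Head loss h_f = ΔP/(ρg) = 1.097e+04/(783·9.81) = 1.43 m.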